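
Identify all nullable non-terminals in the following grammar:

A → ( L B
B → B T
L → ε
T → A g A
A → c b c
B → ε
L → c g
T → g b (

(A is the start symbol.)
{ 'B', 'L' }

ε-productions: L → ε, B → ε
So L, B are immediately nullable.
No further non-terminal can be added: every production for the remaining non-terminals contains a terminal or a non-nullable non-terminal.
Nullable = { 'B', 'L' }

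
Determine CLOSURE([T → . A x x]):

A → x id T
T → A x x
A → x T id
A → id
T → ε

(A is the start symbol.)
Start with: [T → . A x x]
  [T → . A x x] has the dot before A: add [A → . x id T], [A → . x T id], [A → . id]
No further items can be added.

CLOSURE = { [A → . id], [A → . x T id], [A → . x id T], [T → . A x x] }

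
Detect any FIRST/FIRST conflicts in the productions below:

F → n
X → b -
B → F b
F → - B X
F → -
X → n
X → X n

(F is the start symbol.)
FIRST sets of the non-terminals at (or reachable through a nullable prefix from) the front of some alternative:
  FIRST(X) = { 'b', 'n' }

Productions for F:
  F → n: FIRST = { 'n' }
  F → - B X: FIRST = { '-' }
  F → -: FIRST = { '-' }
Productions for X:
  X → b -: FIRST = { 'b' }
  X → n: FIRST = { 'n' }
  X → X n: FIRST = { 'b', 'n' }
B has only one production, so no FIRST/FIRST conflict is possible there.

Conflict for F: F → - B X and F → -
  Overlap: { '-' }
Conflict for X: X → b - and X → X n
  Overlap: { 'b' }
Conflict for X: X → n and X → X n
  Overlap: { 'n' }

Answer: Yes. F → '-' B X / F → '-' on { '-' }; X → b '-' / X → X n on { 'b' }; X → n / X → X n on { 'n' }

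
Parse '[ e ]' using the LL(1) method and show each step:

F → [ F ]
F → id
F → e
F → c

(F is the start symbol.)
LL(1) parsing maintains a stack (initially the start symbol over $) and the input. At each step: if the stack top is a terminal, match it against the current input token; if it is a non-terminal N, replace it with the RHS of M[N, lookahead] (the unique production whose predict set contains the lookahead).

Stack is shown with the top on the left.

Stack    Input    Action
------------------------
F $      [ e ] $  output F → [ F ]
[ F ] $  [ e ] $  match '['
F ] $    e ] $    output F → e
e ] $    e ] $    match 'e'
] $      ] $      match ']'
$        $        accept

The string is accepted.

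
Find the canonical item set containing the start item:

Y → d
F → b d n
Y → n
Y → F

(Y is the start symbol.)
{ [F → . b d n], [Y → . F], [Y → . d], [Y → . n], [Y' → . Y] }

First, augment the grammar with Y' → Y
I₀ = CLOSURE({ [Y' → . Y] }):
  [Y' → . Y] has the dot before Y: add [Y → . d], [Y → . n], [Y → . F]
  [Y → . F] has the dot before F: add [F → . b d n]
No further items can be added.

I₀ = { [F → . b d n], [Y → . F], [Y → . d], [Y → . n], [Y' → . Y] }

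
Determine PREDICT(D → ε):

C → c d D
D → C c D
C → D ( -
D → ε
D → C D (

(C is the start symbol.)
PREDICT(D → ε) = (FIRST(RHS) \ {ε}) ∪ (FOLLOW(D) if ε ∈ FIRST(RHS), i.e. RHS ⇒* ε)
The right-hand side is ε (FIRST(ε) = { ε }), so the predict set is FOLLOW(D) = { $, '(', 'c' }
PREDICT(D → ε) = { $, '(', 'c' }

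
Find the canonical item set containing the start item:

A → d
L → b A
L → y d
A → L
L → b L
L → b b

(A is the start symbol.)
First, augment the grammar with A' → A
I₀ = CLOSURE({ [A' → . A] }):
  [A' → . A] has the dot before A: add [A → . d], [A → . L]
  [A → . L] has the dot before L: add [L → . b A], [L → . y d], [L → . b L], [L → . b b]
No further items can be added.

I₀ = { [A → . L], [A → . d], [A' → . A], [L → . b A], [L → . b L], [L → . b b], [L → . y d] }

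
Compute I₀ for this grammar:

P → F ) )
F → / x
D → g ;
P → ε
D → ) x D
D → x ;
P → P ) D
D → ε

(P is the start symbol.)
{ [F → . / x], [P → . F ) )], [P → . P ) D], [P → .], [P' → . P] }

First, augment the grammar with P' → P
I₀ = CLOSURE({ [P' → . P] }):
  [P' → . P] has the dot before P: add [P → . F ) )], [P → .], [P → . P ) D]
  [P → . F ) )] has the dot before F: add [F → . / x]
No further items can be added.

I₀ = { [F → . / x], [P → . F ) )], [P → . P ) D], [P → .], [P' → . P] }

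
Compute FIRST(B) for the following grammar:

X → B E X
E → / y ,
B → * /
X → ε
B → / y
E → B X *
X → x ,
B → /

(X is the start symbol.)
{ '*', '/' }

To compute FIRST(B), examine every production with B on the left-hand side, reading each right-hand side left to right until a non-nullable symbol is reached.

From B → * /:
  - '*' is a terminal: add '*' and stop
From B → / y:
  - '/' is a terminal: add '/' and stop
From B → /:
  - '/' is a terminal: add '/' and stop

Collecting: FIRST(B) = { '*', '/' }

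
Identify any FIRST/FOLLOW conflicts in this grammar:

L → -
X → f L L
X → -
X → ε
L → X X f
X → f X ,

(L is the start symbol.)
Yes. X → f L L with FOLLOW(X) on { 'f' }; X → '-' with FOLLOW(X) on { '-' }; X → f X ',' with FOLLOW(X) on { 'f' }

Nullable non-terminals: X.

X: nullable alternative(s) X → ε; FOLLOW(X) = { ',', '-', 'f' }
  X → f L L: FIRST \ {ε} = { 'f' } — overlaps FOLLOW(X) on { 'f' }: CONFLICT
  X → -: FIRST \ {ε} = { '-' } — overlaps FOLLOW(X) on { '-' }: CONFLICT
  X → ε: FIRST \ {ε} = { } — this is the only nullable alternative, skip
  X → f X ,: FIRST \ {ε} = { 'f' } — overlaps FOLLOW(X) on { 'f' }: CONFLICT

L has no nullable alternative, so no FIRST/FOLLOW check is needed there.

So the grammar has 3 FIRST/FOLLOW conflicts (marked CONFLICT above).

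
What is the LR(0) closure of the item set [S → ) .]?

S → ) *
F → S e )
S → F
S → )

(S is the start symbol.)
Start with: [S → ) .]
The dot is at the end, so nothing is added.

CLOSURE = { [S → ) .] }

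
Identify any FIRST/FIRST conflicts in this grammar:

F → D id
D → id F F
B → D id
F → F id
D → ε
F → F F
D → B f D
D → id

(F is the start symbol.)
A FIRST/FIRST conflict occurs when two productions N → α and N → β for the same non-terminal have FIRST(α) ∩ FIRST(β) ≠ ∅ (with ε ∈ FIRST of a nullable right-hand side, so two nullable alternatives also conflict).

FIRST sets of the non-terminals at (or reachable through a nullable prefix from) the front of some alternative:
  FIRST(D) = { 'id', ε }
  FIRST(F) = { 'id' }
  FIRST(B) = { 'id' }

Productions for F:
  F → D id: FIRST = { 'id' }
  F → F id: FIRST = { 'id' }
  F → F F: FIRST = { 'id' }
Productions for D:
  D → id F F: FIRST = { 'id' }
  D → ε: FIRST = { ε }
  D → B f D: FIRST = { 'id' }
  D → id: FIRST = { 'id' }
B has only one production, so no FIRST/FIRST conflict is possible there.

Conflict for F: F → D id and F → F id
  Overlap: { 'id' }
Conflict for F: F → D id and F → F F
  Overlap: { 'id' }
Conflict for F: F → F id and F → F F
  Overlap: { 'id' }
Conflict for D: D → id F F and D → B f D
  Overlap: { 'id' }
Conflict for D: D → id F F and D → id
  Overlap: { 'id' }
Conflict for D: D → B f D and D → id
  Overlap: { 'id' }

Answer: Yes. F → D id / F → F id on { 'id' }; F → D id / F → F F on { 'id' }; F → F id / F → F F on { 'id' }; D → id F F / D → B f D on { 'id' }; D → id F F / D → id on { 'id' }; D → B f D / D → id on { 'id' }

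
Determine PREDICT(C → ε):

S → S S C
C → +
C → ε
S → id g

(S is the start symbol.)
PREDICT(C → ε) = (FIRST(RHS) \ {ε}) ∪ (FOLLOW(C) if ε ∈ FIRST(RHS), i.e. RHS ⇒* ε)
The right-hand side is ε (FIRST(ε) = { ε }), so the predict set is FOLLOW(C) = { $, '+', 'id' }
PREDICT(C → ε) = { $, '+', 'id' }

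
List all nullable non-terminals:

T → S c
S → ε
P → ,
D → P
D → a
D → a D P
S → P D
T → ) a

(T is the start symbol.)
A non-terminal is nullable if it can derive ε (the empty string): either it has an ε-production, or it has a production whose right-hand side consists entirely of nullable non-terminals.

ε-productions: S → ε
So S is immediately nullable.
No further non-terminal can be added: every production for the remaining non-terminals contains a terminal or a non-nullable non-terminal.
Nullable = { 'S' }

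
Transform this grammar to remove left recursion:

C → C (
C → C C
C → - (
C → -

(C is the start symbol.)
C is directly left-recursive. The standard transformation for
  A → A α₁ | ... | A α_m | β₁ | ... | β_n
is
  A  → β₁ A' | ... | β_n A'
  A' → α₁ A' | ... | α_m A' | ε

C → - ( becomes C → - ( C'
C → - becomes C → - C'
C → C ( becomes C' → ( C'
C → C C becomes C' → C C'
Add C' → ε

Resulting grammar:
C → - ( C'
C → - C'
C' → ( C'
C' → C C'
C' → ε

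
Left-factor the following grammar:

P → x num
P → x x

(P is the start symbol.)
P → x P'
P' → num
P' → x

Left-factoring transforms A → αβ₁ | αβ₂ into A → αA' and A' → β₁ | β₂
(α is the longest common prefix among the alternatives). Repeat until
no nonterminal has two alternatives with a common prefix.

Round 1: P has alternatives sharing prefix 'x'. Introduce P': P → x P'
  Add: P' → num
  Add: P' → x

No remaining common prefixes — done.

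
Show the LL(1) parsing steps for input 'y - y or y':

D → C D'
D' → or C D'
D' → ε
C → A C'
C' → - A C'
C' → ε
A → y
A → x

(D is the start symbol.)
LL(1) parsing maintains a stack (initially the start symbol over $) and the input. At each step: if the stack top is a terminal, match it against the current input token; if it is a non-terminal N, replace it with the RHS of M[N, lookahead] (the unique production whose predict set contains the lookahead).

Stack is shown with the top on the left.

Stack        Input         Action
---------------------------------
D $          y - y or y $  output D → C D'
C D' $       y - y or y $  output C → A C'
A C' D' $    y - y or y $  output A → y
y C' D' $    y - y or y $  match 'y'
C' D' $      - y or y $    output C' → - A C'
- A C' D' $  - y or y $    match '-'
A C' D' $    y or y $      output A → y
y C' D' $    y or y $      match 'y'
C' D' $      or y $        output C' → ε
D' $         or y $        output D' → or C D'
or C D' $    or y $        match 'or'
C D' $       y $           output C → A C'
A C' D' $    y $           output A → y
y C' D' $    y $           match 'y'
C' D' $      $             output C' → ε
D' $         $             output D' → ε
$            $             accept

The string is accepted.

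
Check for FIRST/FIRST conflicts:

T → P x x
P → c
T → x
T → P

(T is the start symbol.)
Yes. T → P x x / T → P on { 'c' }

A FIRST/FIRST conflict occurs when two productions N → α and N → β for the same non-terminal have FIRST(α) ∩ FIRST(β) ≠ ∅ (with ε ∈ FIRST of a nullable right-hand side, so two nullable alternatives also conflict).

FIRST sets of the non-terminals at (or reachable through a nullable prefix from) the front of some alternative:
  FIRST(P) = { 'c' }

Productions for T:
  T → P x x: FIRST = { 'c' }
  T → x: FIRST = { 'x' }
  T → P: FIRST = { 'c' }
P has only one production, so no FIRST/FIRST conflict is possible there.

Conflict for T: T → P x x and T → P
  Overlap: { 'c' }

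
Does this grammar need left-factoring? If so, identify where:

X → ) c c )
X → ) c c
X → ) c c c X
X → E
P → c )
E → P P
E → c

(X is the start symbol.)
Yes, X has productions with common prefix ') c c'

Left-factoring is needed when two productions for the same non-terminal
share a common prefix on the right-hand side.

Productions for X:
  X → ) c c )
  X → ) c c
  X → ) c c c X
  X → E
Productions for E:
  E → P P
  E → c

Found common prefix ') c c' in productions for X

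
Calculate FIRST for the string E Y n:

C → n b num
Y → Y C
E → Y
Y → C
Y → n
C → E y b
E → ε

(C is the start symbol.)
{ 'n', 'y' }

FIRST sets of the non-terminals involved (from the grammar, by fixed-point iteration):
  FIRST(E) = { 'n', 'y', ε }
  FIRST(Y) = { 'n', 'y' }

To compute FIRST(E Y n), process the symbols left to right:
Symbol E is a non-terminal. Add FIRST(E) \ {ε} = { 'n', 'y' }
E is nullable (ε ∈ FIRST(E)), continue to the next symbol.
Symbol Y is a non-terminal. Add FIRST(Y) \ {ε} = { 'n', 'y' }
Y is not nullable (ε ∉ FIRST(Y)), so stop here.
FIRST(E Y n) = { 'n', 'y' }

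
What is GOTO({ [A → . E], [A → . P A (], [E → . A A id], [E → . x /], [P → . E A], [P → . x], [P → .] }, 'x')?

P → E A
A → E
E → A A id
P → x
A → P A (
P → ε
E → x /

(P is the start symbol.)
GOTO(I, 'x') = CLOSURE({ [A → αX.β] : [A → α.Xβ] ∈ I, X = 'x' })

Items with dot before 'x', with the dot advanced:
  [E → . x /] → [E → x . /]
  [P → . x] → [P → x .]
Closure adds nothing (no advanced item has the dot before a non-terminal).

GOTO = { [E → x . /], [P → x .] }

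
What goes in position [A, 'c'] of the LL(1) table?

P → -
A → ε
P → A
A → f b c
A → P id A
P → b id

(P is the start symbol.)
To find M[A, 'c'], we find productions for A where 'c' is in the predict set (PREDICT(N → α) = (FIRST(α) \ {ε}) ∪ (FOLLOW(N) if α ⇒* ε)).

Relevant sets:
  FIRST(P) = { '-', 'b', 'f', 'id', ε }
  FOLLOW(A) = { $, 'id' }

A → ε: PREDICT = { $, 'id' }
A → f b c: PREDICT = { 'f' }
A → P id A: PREDICT = { '-', 'b', 'f', 'id' }

M[A, 'c'] is empty (no production applies)

Answer: Empty (error entry)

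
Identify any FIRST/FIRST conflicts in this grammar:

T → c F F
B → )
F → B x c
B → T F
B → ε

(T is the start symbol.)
No FIRST/FIRST conflicts.

FIRST sets of the non-terminals at (or reachable through a nullable prefix from) the front of some alternative:
  FIRST(T) = { 'c' }

Productions for B:
  B → ): FIRST = { ')' }
  B → T F: FIRST = { 'c' }
  B → ε: FIRST = { ε }
T, F have only one production, so no FIRST/FIRST conflict is possible there.

All alternatives of each non-terminal have pairwise disjoint FIRST sets.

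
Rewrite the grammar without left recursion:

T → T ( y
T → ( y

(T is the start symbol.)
T is directly left-recursive. The standard transformation for
  A → A α₁ | ... | A α_m | β₁ | ... | β_n
is
  A  → β₁ A' | ... | β_n A'
  A' → α₁ A' | ... | α_m A' | ε

T → ( y becomes T → ( y T'
T → T ( y becomes T' → ( y T'
Add T' → ε

Resulting grammar:
T → ( y T'
T' → ( y T'
T' → ε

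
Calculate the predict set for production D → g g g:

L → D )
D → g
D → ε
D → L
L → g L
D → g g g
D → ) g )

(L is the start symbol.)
PREDICT(D → g g g) = (FIRST(RHS) \ {ε}) ∪ (FOLLOW(D) if ε ∈ FIRST(RHS), i.e. RHS ⇒* ε)
FIRST(g g g) = { 'g' }
ε ∉ FIRST(g g g), so FOLLOW(D) is not added.
PREDICT(D → g g g) = { 'g' }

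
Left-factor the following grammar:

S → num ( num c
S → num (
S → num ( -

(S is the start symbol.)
Left-factoring transforms A → αβ₁ | αβ₂ into A → αA' and A' → β₁ | β₂
(α is the longest common prefix among the alternatives). Repeat until
no nonterminal has two alternatives with a common prefix.

Round 1: S has alternatives sharing prefix 'num ('. Introduce S': S → num ( S'
  Add: S' → num c
  Add: S' → ε
  Add: S' → -

No remaining common prefixes — done.

Resulting grammar:
S → num ( S'
S' → num c
S' → ε
S' → -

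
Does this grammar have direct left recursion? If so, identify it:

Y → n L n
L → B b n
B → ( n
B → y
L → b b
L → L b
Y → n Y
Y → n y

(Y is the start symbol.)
Direct left recursion occurs when N → N α for some non-terminal N (the right-hand side begins with the left-hand side itself).

Y → n L n: starts with n
L → B b n: starts with B
B → ( n: starts with '('
B → y: starts with y
L → b b: starts with b
L → L b: LEFT RECURSIVE (starts with L)
Y → n Y: starts with n
Y → n y: starts with n

The grammar has direct left recursion on: L.

Answer: Yes, L is left-recursive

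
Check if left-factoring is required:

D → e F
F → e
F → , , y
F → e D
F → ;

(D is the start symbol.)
Yes, F has productions with common prefix 'e'

Left-factoring is needed when two productions for the same non-terminal
share a common prefix on the right-hand side.

Productions for F:
  F → e
  F → , , y
  F → e D
  F → ;

Found common prefix 'e' in productions for F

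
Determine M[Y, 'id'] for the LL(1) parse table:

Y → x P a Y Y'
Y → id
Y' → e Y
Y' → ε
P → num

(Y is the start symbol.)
Y → id

To find M[Y, 'id'], we find productions for Y where 'id' is in the predict set (PREDICT(N → α) = (FIRST(α) \ {ε}) ∪ (FOLLOW(N) if α ⇒* ε)).

Y → x P a Y Y': PREDICT = { 'x' }
Y → id: PREDICT = { 'id' }
  'id' is in predict set, so this production goes in M[Y, 'id']

M[Y, 'id'] = Y → id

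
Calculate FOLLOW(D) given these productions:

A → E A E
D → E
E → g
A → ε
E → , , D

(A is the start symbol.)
{ $, ',', 'g' }

To compute FOLLOW(D), find every occurrence of D on a right-hand side N → α D β: add FIRST(β) \ {ε}, and if β is empty or nullable also add FOLLOW(N). Iterate to a fixed point.

In E → , , D: D is at the end, add FOLLOW(E)

The FOLLOW sets referred to above (computed the same way, to a fixed point):
  FOLLOW(E) = { $, ',', 'g' }

Taking the union: FOLLOW(D) = { $, ',', 'g' }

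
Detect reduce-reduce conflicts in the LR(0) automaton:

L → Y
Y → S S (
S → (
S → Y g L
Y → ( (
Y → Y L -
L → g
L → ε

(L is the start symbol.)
A reduce-reduce conflict occurs when an LR(0) state has two complete items [A → α .] and [B → β .] — both call for a reduction, and with no lookahead the parser cannot choose between them.

Augment with L' → L and build the canonical LR(0) collection (I0 = CLOSURE({[L' → . L]}), then GOTO on every symbol after a dot until no new states appear). It has 14 states:
  I0: { [L → . Y], [L → . g], [L → .], [L' → . L], [S → . (], [S → . Y g L], [Y → . ( (], [Y → . S S (], [Y → . Y L -] }  — shift, reduce
  I1: { [S → ( .], [Y → ( . (] }  — shift, reduce
  I2: { [L' → L .] }  — accept
  I3: { [S → . (], [S → . Y g L], [Y → . ( (], [Y → . S S (], [Y → . Y L -], [Y → S . S (] }  — shift
  I4: { [L → . Y], [L → . g], [L → .], [L → Y .], [S → . (], [S → . Y g L], [S → Y . g L], [Y → . ( (], [Y → . S S (], [Y → . Y L -], [Y → Y . L -] }  — shift, 2 reduces
  I5: { [L → g .] }  — reduce
  I6: { [Y → Y L . -] }  — shift
  I7: { [L → . Y], [L → . g], [L → .], [L → g .], [S → . (], [S → . Y g L], [S → Y g . L], [Y → . ( (], [Y → . S S (], [Y → . Y L -] }  — shift, 2 reduces
  I8: { [S → Y g L .] }  — reduce
  I9: { [Y → Y L - .] }  — reduce
  I10: { [S → . (], [S → . Y g L], [Y → . ( (], [Y → . S S (], [Y → . Y L -], [Y → S . S (], [Y → S S . (] }  — shift
  I11: { [L → . Y], [L → . g], [L → .], [S → . (], [S → . Y g L], [S → Y . g L], [Y → . ( (], [Y → . S S (], [Y → . Y L -], [Y → Y . L -] }  — shift, reduce
  I12: { [S → ( .], [Y → ( . (], [Y → S S ( .] }  — shift, 2 reduces
  I13: { [Y → ( ( .] }  — reduce

I4 contains complete items [L → .], [L → Y .] — reduce-reduce conflict.
I7 contains complete items [L → .], [L → g .] — reduce-reduce conflict.
I12 contains complete items [S → ( .], [Y → S S ( .] — reduce-reduce conflict.

Answer: Yes — I4: [L → .] vs [L → Y .]; I7: [L → .] vs [L → g .]; I12: [S → ( .] vs [Y → S S ( .]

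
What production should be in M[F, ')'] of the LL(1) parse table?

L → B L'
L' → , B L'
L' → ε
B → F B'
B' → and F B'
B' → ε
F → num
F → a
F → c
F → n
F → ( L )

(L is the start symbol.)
Empty (error entry)

To find M[F, ')'], we find productions for F where ')' is in the predict set (PREDICT(N → α) = (FIRST(α) \ {ε}) ∪ (FOLLOW(N) if α ⇒* ε)).

F → num: PREDICT = { 'num' }
F → a: PREDICT = { 'a' }
F → c: PREDICT = { 'c' }
F → n: PREDICT = { 'n' }
F → ( L ): PREDICT = { '(' }

M[F, ')'] is empty (no production applies)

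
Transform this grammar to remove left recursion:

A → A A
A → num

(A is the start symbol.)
A is directly left-recursive. The standard transformation for
  A → A α₁ | ... | A α_m | β₁ | ... | β_n
is
  A  → β₁ A' | ... | β_n A'
  A' → α₁ A' | ... | α_m A' | ε

A → num becomes A → num A'
A → A A becomes A' → A A'
Add A' → ε

Resulting grammar:
A → num A'
A' → A A'
A' → ε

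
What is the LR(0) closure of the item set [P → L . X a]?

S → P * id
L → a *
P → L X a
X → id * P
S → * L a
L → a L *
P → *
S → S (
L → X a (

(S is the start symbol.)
To compute CLOSURE, for each item [A → α.Bβ] where B is a non-terminal, add [B → .γ] for all productions B → γ; repeat for the newly added items until nothing changes.

Start with: [P → L . X a]
  [P → L . X a] has the dot before X: add [X → . id * P]
No further items can be added.

CLOSURE = { [P → L . X a], [X → . id * P] }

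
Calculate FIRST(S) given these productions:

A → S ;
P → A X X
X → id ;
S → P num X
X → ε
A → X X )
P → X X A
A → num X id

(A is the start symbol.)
{ ')', 'id', 'num' }

FIRST sets of the other non-terminals involved (by the same procedure, iterated to a fixed point):
  FIRST(P) = { ')', 'id', 'num' }

From S → P num X:
  - P is a non-terminal: add FIRST(P) \ {ε} = { ')', 'id', 'num' }
    P is not nullable, so stop

Collecting: FIRST(S) = { ')', 'id', 'num' }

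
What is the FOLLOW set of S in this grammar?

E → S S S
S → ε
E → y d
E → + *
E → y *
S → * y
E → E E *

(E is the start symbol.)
{ $, '*', '+', 'y' }

To compute FOLLOW(S), find every occurrence of S on a right-hand side N → α S β: add FIRST(β) \ {ε}, and if β is empty or nullable also add FOLLOW(N). Iterate to a fixed point.

In E → S S S: S is followed by S S, add FIRST(S S) \ {ε} = { '*' }
  S S is nullable, so also add FOLLOW(E)
In E → S S S: S is followed by S, add FIRST(S) \ {ε} = { '*' }
  S is nullable, so also add FOLLOW(E)
In E → S S S: S is at the end, add FOLLOW(E)

The FOLLOW sets referred to above (computed the same way, to a fixed point):
  FOLLOW(E) = { $, '*', '+', 'y' }

Taking the union: FOLLOW(S) = { $, '*', '+', 'y' }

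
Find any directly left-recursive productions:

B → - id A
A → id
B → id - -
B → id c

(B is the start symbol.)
Direct left recursion occurs when N → N α for some non-terminal N (the right-hand side begins with the left-hand side itself).

B → - id A: starts with '-'
A → id: starts with id
B → id - -: starts with id
B → id c: starts with id

No direct left recursion found.

Answer: No direct left recursion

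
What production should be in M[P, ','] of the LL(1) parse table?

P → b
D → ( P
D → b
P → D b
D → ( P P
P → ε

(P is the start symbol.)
Empty (error entry)

To find M[P, ','], we find productions for P where ',' is in the predict set (PREDICT(N → α) = (FIRST(α) \ {ε}) ∪ (FOLLOW(N) if α ⇒* ε)).

Relevant sets:
  FIRST(D) = { '(', 'b' }
  FOLLOW(P) = { $, '(', 'b' }

P → b: PREDICT = { 'b' }
P → D b: PREDICT = { '(', 'b' }
P → ε: PREDICT = { $, '(', 'b' }

M[P, ','] is empty (no production applies)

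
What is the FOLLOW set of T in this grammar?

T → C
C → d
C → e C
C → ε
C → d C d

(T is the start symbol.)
To compute FOLLOW(T), find every occurrence of T on a right-hand side N → α T β: add FIRST(β) \ {ε}, and if β is empty or nullable also add FOLLOW(N). Iterate to a fixed point.

T is the start symbol, so $ ∈ FOLLOW(T).
T does not occur on any right-hand side.

Taking the union: FOLLOW(T) = { $ }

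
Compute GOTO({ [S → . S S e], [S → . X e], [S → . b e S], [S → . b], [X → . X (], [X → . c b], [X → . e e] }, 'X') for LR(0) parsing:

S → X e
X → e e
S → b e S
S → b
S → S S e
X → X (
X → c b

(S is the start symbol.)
{ [S → X . e], [X → X . (] }

GOTO(I, 'X') = CLOSURE({ [A → αX.β] : [A → α.Xβ] ∈ I, X = 'X' })

Items with dot before 'X', with the dot advanced:
  [S → . X e] → [S → X . e]
  [X → . X (] → [X → X . (]
Closure adds nothing (no advanced item has the dot before a non-terminal).

GOTO = { [S → X . e], [X → X . (] }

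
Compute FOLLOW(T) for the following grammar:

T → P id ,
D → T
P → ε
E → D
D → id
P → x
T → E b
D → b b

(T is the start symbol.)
T is the start symbol, so $ ∈ FOLLOW(T).
In D → T: T is at the end, add FOLLOW(D)

The FOLLOW sets referred to above (computed the same way, to a fixed point):
  FOLLOW(D) = { 'b' }

Taking the union: FOLLOW(T) = { $, 'b' }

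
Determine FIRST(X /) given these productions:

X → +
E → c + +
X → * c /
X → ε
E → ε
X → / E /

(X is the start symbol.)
{ '*', '+', '/' }

FIRST sets of the non-terminals involved (from the grammar, by fixed-point iteration):
  FIRST(X) = { '*', '+', '/', ε }

To compute FIRST(X /), process the symbols left to right:
Symbol X is a non-terminal. Add FIRST(X) \ {ε} = { '*', '+', '/' }
X is nullable (ε ∈ FIRST(X)), continue to the next symbol.
Symbol / is a terminal. Add '/' and stop.
FIRST(X /) = { '*', '+', '/' }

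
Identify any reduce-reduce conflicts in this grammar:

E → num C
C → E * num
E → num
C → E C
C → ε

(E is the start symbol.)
A reduce-reduce conflict occurs when an LR(0) state has two complete items [A → α .] and [B → β .] — both call for a reduction, and with no lookahead the parser cannot choose between them.

Augment with E' → E and build the canonical LR(0) collection (I0 = CLOSURE({[E' → . E]}), then GOTO on every symbol after a dot until no new states appear). It has 8 states:
  I0: { [E → . num C], [E → . num], [E' → . E] }  — shift
  I1: { [E' → E .] }  — accept
  I2: { [C → . E * num], [C → . E C], [C → .], [E → . num C], [E → . num], [E → num . C], [E → num .] }  — shift, 2 reduces
  I3: { [E → num C .] }  — reduce
  I4: { [C → . E * num], [C → . E C], [C → .], [C → E . * num], [C → E . C], [E → . num C], [E → . num] }  — shift, reduce
  I5: { [C → E * . num] }  — shift
  I6: { [C → E C .] }  — reduce
  I7: { [C → E * num .] }  — reduce

I2 contains complete items [C → .], [E → num .] — reduce-reduce conflict.

Answer: Yes — I2: [C → .] vs [E → num .]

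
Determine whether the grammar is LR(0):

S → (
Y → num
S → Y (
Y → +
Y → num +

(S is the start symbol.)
A grammar is LR(0) if no state in the canonical LR(0) collection has:
  - both a shift item (dot before a terminal) and a complete item (shift-reduce conflict), or
  - two or more complete items (reduce-reduce conflict; the accept item [S' → S .] counts as a complete item here).

Augment with S' → S and build the canonical LR(0) collection (I0 = CLOSURE({[S' → . S]}), then GOTO on every symbol after a dot until no new states appear). It has 8 states:
  I0: { [S → . (], [S → . Y (], [S' → . S], [Y → . +], [Y → . num +], [Y → . num] }  — shift
  I1: { [S → ( .] }  — reduce
  I2: { [Y → + .] }  — reduce
  I3: { [S' → S .] }  — accept
  I4: { [S → Y . (] }  — shift
  I5: { [Y → num . +], [Y → num .] }  — shift, reduce
  I6: { [Y → num + .] }  — reduce
  I7: { [S → Y ( .] }  — reduce

Conflict in state I5:
  Shift-reduce conflict between [Y → num .] and [Y → num . +]
So the grammar is NOT LR(0).

Answer: No. Shift-reduce conflict between [Y → num .] and [Y → num . +]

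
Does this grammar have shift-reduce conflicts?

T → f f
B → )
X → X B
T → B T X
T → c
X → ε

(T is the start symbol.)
Yes — I8: [T → B T X .] vs [B → . )]

A shift-reduce conflict occurs when an LR(0) state has both:
  - a complete (reduce) item [A → α .] (dot at the end), and
  - a shift item [B → β . c γ] (dot before a terminal).

Augment with T' → T and build the canonical LR(0) collection (I0 = CLOSURE({[T' → . T]}), then GOTO on every symbol after a dot until no new states appear). It has 10 states:
  I0: { [B → . )], [T → . B T X], [T → . c], [T → . f f], [T' → . T] }  — shift
  I1: { [B → ) .] }  — reduce
  I2: { [B → . )], [T → . B T X], [T → . c], [T → . f f], [T → B . T X] }  — shift
  I3: { [T' → T .] }  — accept
  I4: { [T → c .] }  — reduce
  I5: { [T → f . f] }  — shift
  I6: { [T → f f .] }  — reduce
  I7: { [T → B T . X], [X → . X B], [X → .] }  — reduce
  I8: { [B → . )], [T → B T X .], [X → X . B] }  — shift, reduce
  I9: { [X → X B .] }  — reduce

I8 contains reduce item [T → B T X .] and shift item [B → . )] — shift-reduce conflict.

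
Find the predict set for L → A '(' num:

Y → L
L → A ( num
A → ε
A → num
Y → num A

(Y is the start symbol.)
{ '(', 'num' }

PREDICT(L → A '(' num) = (FIRST(RHS) \ {ε}) ∪ (FOLLOW(L) if ε ∈ FIRST(RHS), i.e. RHS ⇒* ε)
FIRST(A) = { 'num', ε }
FIRST(A '(' num) = { '(', 'num' }
ε ∉ FIRST(A '(' num), so FOLLOW(L) is not added.
PREDICT(L → A '(' num) = { '(', 'num' }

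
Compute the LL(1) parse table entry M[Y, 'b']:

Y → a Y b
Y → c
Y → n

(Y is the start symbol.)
To find M[Y, 'b'], we find productions for Y where 'b' is in the predict set (PREDICT(N → α) = (FIRST(α) \ {ε}) ∪ (FOLLOW(N) if α ⇒* ε)).

Y → a Y b: PREDICT = { 'a' }
Y → c: PREDICT = { 'c' }
Y → n: PREDICT = { 'n' }

M[Y, 'b'] is empty (no production applies)

Answer: Empty (error entry)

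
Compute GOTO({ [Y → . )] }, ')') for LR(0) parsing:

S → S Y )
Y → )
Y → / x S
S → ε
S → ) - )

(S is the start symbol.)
{ [Y → ) .] }

GOTO(I, ')') = CLOSURE({ [A → αX.β] : [A → α.Xβ] ∈ I, X = ')' })

Items with dot before ')', with the dot advanced:
  [Y → . )] → [Y → ) .]
Closure adds nothing (no advanced item has the dot before a non-terminal).

GOTO = { [Y → ) .] }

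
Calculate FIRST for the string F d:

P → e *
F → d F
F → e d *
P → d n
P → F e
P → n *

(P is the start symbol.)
{ 'd', 'e' }

FIRST sets of the non-terminals involved (from the grammar, by fixed-point iteration):
  FIRST(F) = { 'd', 'e' }

To compute FIRST(F d), process the symbols left to right:
Symbol F is a non-terminal. Add FIRST(F) \ {ε} = { 'd', 'e' }
F is not nullable (ε ∉ FIRST(F)), so stop here.
FIRST(F d) = { 'd', 'e' }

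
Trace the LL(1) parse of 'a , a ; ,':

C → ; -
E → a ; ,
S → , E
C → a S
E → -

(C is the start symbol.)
Stack is shown with the top on the left.

Stack    Input        Action
----------------------------
C $      a , a ; , $  output C → a S
a S $    a , a ; , $  match 'a'
S $      , a ; , $    output S → , E
, E $    , a ; , $    match ','
E $      a ; , $      output E → a ; ,
a ; , $  a ; , $      match 'a'
; , $    ; , $        match ';'
, $      , $          match ','
$        $            accept

The string is accepted.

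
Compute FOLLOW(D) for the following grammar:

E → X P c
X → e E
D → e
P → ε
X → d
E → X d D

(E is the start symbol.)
In E → X d D: D is at the end, add FOLLOW(E)

The FOLLOW sets referred to above (computed the same way, to a fixed point):
  FOLLOW(E) = { $, 'c', 'd' }

Taking the union: FOLLOW(D) = { $, 'c', 'd' }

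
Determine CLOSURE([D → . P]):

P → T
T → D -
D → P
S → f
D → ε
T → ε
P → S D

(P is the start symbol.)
Start with: [D → . P]
  [D → . P] has the dot before P: add [P → . T], [P → . S D]
  [P → . T] has the dot before T: add [T → . D -], [T → .]
  [P → . S D] has the dot before S: add [S → . f]
  [T → . D -] has the dot before D: add [D → .]
No further items can be added.

CLOSURE = { [D → . P], [D → .], [P → . S D], [P → . T], [S → . f], [T → . D -], [T → .] }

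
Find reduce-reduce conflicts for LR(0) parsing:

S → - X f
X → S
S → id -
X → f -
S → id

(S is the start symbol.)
No reduce-reduce conflicts

A reduce-reduce conflict occurs when an LR(0) state has two complete items [A → α .] and [B → β .] — both call for a reduction, and with no lookahead the parser cannot choose between them.

Augment with S' → S and build the canonical LR(0) collection (I0 = CLOSURE({[S' → . S]}), then GOTO on every symbol after a dot until no new states appear). It has 10 states:
  I0: { [S → . - X f], [S → . id -], [S → . id], [S' → . S] }  — shift
  I1: { [S → - . X f], [S → . - X f], [S → . id -], [S → . id], [X → . S], [X → . f -] }  — shift
  I2: { [S' → S .] }  — accept
  I3: { [S → id . -], [S → id .] }  — shift, reduce
  I4: { [S → id - .] }  — reduce
  I5: { [X → S .] }  — reduce
  I6: { [S → - X . f] }  — shift
  I7: { [X → f . -] }  — shift
  I8: { [X → f - .] }  — reduce
  I9: { [S → - X f .] }  — reduce

No state contains more than one complete item.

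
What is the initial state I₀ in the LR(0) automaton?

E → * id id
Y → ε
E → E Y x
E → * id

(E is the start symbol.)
{ [E → . * id id], [E → . * id], [E → . E Y x], [E' → . E] }

First, augment the grammar with E' → E
I₀ = CLOSURE({ [E' → . E] }):
  [E' → . E] has the dot before E: add [E → . * id id], [E → . E Y x], [E → . * id]
No further items can be added.

I₀ = { [E → . * id id], [E → . * id], [E → . E Y x], [E' → . E] }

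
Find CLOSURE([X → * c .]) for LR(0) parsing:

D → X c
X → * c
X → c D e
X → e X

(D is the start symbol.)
To compute CLOSURE, for each item [A → α.Bβ] where B is a non-terminal, add [B → .γ] for all productions B → γ; repeat for the newly added items until nothing changes.

Start with: [X → * c .]
The dot is at the end, so nothing is added.

CLOSURE = { [X → * c .] }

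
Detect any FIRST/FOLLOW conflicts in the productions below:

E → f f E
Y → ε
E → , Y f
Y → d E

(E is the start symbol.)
No FIRST/FOLLOW conflicts.

A FIRST/FOLLOW conflict occurs when a non-terminal N has a nullable alternative N → β (β ⇒* ε) and another alternative N → α with FIRST(α) ∩ FOLLOW(N) ≠ ∅: on such a lookahead the parser cannot decide between expanding α and letting N vanish via β.

Nullable non-terminals: Y.

Y: nullable alternative(s) Y → ε; FOLLOW(Y) = { 'f' }
  Y → ε: FIRST \ {ε} = { } — this is the only nullable alternative, skip
  Y → d E: FIRST \ {ε} = { 'd' } — disjoint from FOLLOW(Y)

E has no nullable alternative, so no FIRST/FOLLOW check is needed there.

No FIRST/FOLLOW conflicts found.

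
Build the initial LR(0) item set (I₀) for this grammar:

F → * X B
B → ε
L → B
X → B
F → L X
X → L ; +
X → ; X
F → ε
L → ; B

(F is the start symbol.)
{ [B → .], [F → . * X B], [F → . L X], [F → .], [F' → . F], [L → . ; B], [L → . B] }

First, augment the grammar with F' → F
I₀ = CLOSURE({ [F' → . F] }):
  [F' → . F] has the dot before F: add [F → . * X B], [F → . L X], [F → .]
  [F → . L X] has the dot before L: add [L → . B], [L → . ; B]
  [L → . B] has the dot before B: add [B → .]
No further items can be added.

I₀ = { [B → .], [F → . * X B], [F → . L X], [F → .], [F' → . F], [L → . ; B], [L → . B] }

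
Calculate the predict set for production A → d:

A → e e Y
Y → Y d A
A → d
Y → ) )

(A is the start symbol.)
PREDICT(A → d) = (FIRST(RHS) \ {ε}) ∪ (FOLLOW(A) if ε ∈ FIRST(RHS), i.e. RHS ⇒* ε)
FIRST(d) = { 'd' }
ε ∉ FIRST(d), so FOLLOW(A) is not added.
PREDICT(A → d) = { 'd' }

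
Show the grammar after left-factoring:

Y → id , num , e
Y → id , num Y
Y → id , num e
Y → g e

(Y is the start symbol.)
Y → id , num Y'
Y' → , e
Y' → Y
Y' → e
Y → g e

Left-factoring transforms A → αβ₁ | αβ₂ into A → αA' and A' → β₁ | β₂
(α is the longest common prefix among the alternatives). Repeat until
no nonterminal has two alternatives with a common prefix.

Round 1: Y has alternatives sharing prefix 'id , num'. Introduce Y': Y → id , num Y'
  Add: Y' → , e
  Add: Y' → Y
  Add: Y' → e

No remaining common prefixes — done.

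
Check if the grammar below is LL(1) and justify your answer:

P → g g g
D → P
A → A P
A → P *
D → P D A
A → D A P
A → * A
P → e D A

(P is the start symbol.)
A grammar is LL(1) if for each non-terminal N with multiple productions, the predict sets of those productions are pairwise disjoint, where PREDICT(N → α) = (FIRST(α) \ {ε}) ∪ (FOLLOW(N) if α ⇒* ε).

Relevant sets:
  FIRST(P) = { 'e', 'g' }
  FIRST(A) = { '*', 'e', 'g' }
  FIRST(D) = { 'e', 'g' }

For P:
  PREDICT(P → g g g) = { 'g' }
  PREDICT(P → e D A) = { 'e' }
For D:
  PREDICT(D → P) = { 'e', 'g' }
  PREDICT(D → P D A) = { 'e', 'g' }
For A:
  PREDICT(A → A P) = { '*', 'e', 'g' }
  PREDICT(A → P '*') = { 'e', 'g' }
  PREDICT(A → D A P) = { 'e', 'g' }
  PREDICT(A → '*' A) = { '*' }

Conflict found: Predict set conflict for D: { 'e', 'g' }
The grammar is NOT LL(1).

Answer: No. Predict set conflict for D: { 'e', 'g' }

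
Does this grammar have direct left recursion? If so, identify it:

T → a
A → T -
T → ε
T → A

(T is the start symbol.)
No direct left recursion

T → a: starts with a
A → T -: starts with T
T → ε: starts with ε
T → A: starts with A

No direct left recursion found.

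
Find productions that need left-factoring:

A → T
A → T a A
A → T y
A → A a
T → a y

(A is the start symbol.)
Left-factoring is needed when two productions for the same non-terminal
share a common prefix on the right-hand side.

Productions for A:
  A → T
  A → T a A
  A → T y
  A → A a

Found common prefix 'T' in productions for A

Answer: Yes, A has productions with common prefix 'T'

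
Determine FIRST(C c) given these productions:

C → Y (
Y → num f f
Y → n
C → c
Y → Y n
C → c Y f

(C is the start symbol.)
FIRST sets of the non-terminals involved (from the grammar, by fixed-point iteration):
  FIRST(C) = { 'c', 'n', 'num' }

To compute FIRST(C c), process the symbols left to right:
Symbol C is a non-terminal. Add FIRST(C) \ {ε} = { 'c', 'n', 'num' }
C is not nullable (ε ∉ FIRST(C)), so stop here.
FIRST(C c) = { 'c', 'n', 'num' }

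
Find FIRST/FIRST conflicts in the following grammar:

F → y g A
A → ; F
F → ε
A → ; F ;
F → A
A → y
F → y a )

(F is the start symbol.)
FIRST sets of the non-terminals at (or reachable through a nullable prefix from) the front of some alternative:
  FIRST(A) = { ';', 'y' }

Productions for F:
  F → y g A: FIRST = { 'y' }
  F → ε: FIRST = { ε }
  F → A: FIRST = { ';', 'y' }
  F → y a ): FIRST = { 'y' }
Productions for A:
  A → ; F: FIRST = { ';' }
  A → ; F ;: FIRST = { ';' }
  A → y: FIRST = { 'y' }

Conflict for F: F → y g A and F → A
  Overlap: { 'y' }
Conflict for F: F → y g A and F → y a )
  Overlap: { 'y' }
Conflict for F: F → A and F → y a )
  Overlap: { 'y' }
Conflict for A: A → ; F and A → ; F ;
  Overlap: { ';' }

Answer: Yes. F → y g A / F → A on { 'y' }; F → y g A / F → y a ')' on { 'y' }; F → A / F → y a ')' on { 'y' }; A → ';' F / A → ';' F ';' on { ';' }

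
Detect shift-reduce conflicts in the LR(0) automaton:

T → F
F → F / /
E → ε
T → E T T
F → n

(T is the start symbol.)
Yes — I0: [E → .] vs [F → . n]; I1: [E → .] vs [F → . n]; I2: [T → F .] vs [F → F . / /]; I7: [E → .] vs [F → . n]

Augment with T' → T and build the canonical LR(0) collection (I0 = CLOSURE({[T' → . T]}), then GOTO on every symbol after a dot until no new states appear). It has 9 states:
  I0: { [E → .], [F → . F / /], [F → . n], [T → . E T T], [T → . F], [T' → . T] }  — shift, reduce
  I1: { [E → .], [F → . F / /], [F → . n], [T → . E T T], [T → . F], [T → E . T T] }  — shift, reduce
  I2: { [F → F . / /], [T → F .] }  — shift, reduce
  I3: { [T' → T .] }  — accept
  I4: { [F → n .] }  — reduce
  I5: { [F → F / . /] }  — shift
  I6: { [F → F / / .] }  — reduce
  I7: { [E → .], [F → . F / /], [F → . n], [T → . E T T], [T → . F], [T → E T . T] }  — shift, reduce
  I8: { [T → E T T .] }  — reduce

I0 contains reduce item [E → .] and shift item [F → . n] — shift-reduce conflict.
I1 contains reduce item [E → .] and shift item [F → . n] — shift-reduce conflict.
I2 contains reduce item [T → F .] and shift item [F → F . / /] — shift-reduce conflict.
I7 contains reduce item [E → .] and shift item [F → . n] — shift-reduce conflict.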